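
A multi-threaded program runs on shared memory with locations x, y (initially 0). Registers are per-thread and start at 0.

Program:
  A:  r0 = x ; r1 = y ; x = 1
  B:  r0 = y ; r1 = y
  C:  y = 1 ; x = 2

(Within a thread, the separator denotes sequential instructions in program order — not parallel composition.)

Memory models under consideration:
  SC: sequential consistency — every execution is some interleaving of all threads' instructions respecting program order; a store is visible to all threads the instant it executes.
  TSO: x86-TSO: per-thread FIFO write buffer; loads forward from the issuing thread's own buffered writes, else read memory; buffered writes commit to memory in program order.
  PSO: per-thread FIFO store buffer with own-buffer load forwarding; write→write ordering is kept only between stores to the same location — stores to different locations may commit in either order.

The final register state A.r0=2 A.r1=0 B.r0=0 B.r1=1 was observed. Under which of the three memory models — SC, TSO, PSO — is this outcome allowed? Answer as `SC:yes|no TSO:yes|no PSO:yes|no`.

outcome vector order: (A.r0,A.r1,B.r0,B.r1)
SC (9): 0000, 0001, 0011, 0100, 0101, 0111, 2100, 2101, 2111
TSO (9): 0000, 0001, 0011, 0100, 0101, 0111, 2100, 2101, 2111
PSO (12): 0000, 0001, 0011, 0100, 0101, 0111, 2000, 2001, 2011, 2100, 2101, 2111
target 2001 ∈ {PSO}

SC:no TSO:no PSO:yes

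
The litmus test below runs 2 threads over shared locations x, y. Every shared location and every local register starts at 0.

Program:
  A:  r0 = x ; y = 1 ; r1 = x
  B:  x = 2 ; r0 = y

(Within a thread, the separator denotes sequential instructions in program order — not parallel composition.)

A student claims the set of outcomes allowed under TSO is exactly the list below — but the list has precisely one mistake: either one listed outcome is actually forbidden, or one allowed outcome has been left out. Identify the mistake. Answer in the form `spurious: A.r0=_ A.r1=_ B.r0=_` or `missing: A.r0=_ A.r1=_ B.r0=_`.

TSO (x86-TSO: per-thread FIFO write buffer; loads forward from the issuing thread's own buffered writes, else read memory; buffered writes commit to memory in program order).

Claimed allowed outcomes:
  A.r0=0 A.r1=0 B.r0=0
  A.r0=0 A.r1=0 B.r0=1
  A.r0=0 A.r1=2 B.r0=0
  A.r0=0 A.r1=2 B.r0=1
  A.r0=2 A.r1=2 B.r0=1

missing: A.r0=2 A.r1=2 B.r0=0

outcome vector order: (A.r0,A.r1,B.r0)
TSO (6): <0 0 0>, <0 0 1>, <0 2 0>, <0 2 1>, <2 2 0>, <2 2 1>
TSO∖claimed = {<2 2 0>}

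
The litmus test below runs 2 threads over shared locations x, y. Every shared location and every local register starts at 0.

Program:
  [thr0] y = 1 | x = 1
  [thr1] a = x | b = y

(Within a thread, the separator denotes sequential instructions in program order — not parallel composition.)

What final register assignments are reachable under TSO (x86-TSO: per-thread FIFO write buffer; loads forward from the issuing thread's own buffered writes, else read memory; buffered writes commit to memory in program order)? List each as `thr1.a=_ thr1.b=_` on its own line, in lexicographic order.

thr1.a=0 thr1.b=0
thr1.a=0 thr1.b=1
thr1.a=1 thr1.b=1

outcome vector order: (thr1.a,thr1.b)
|TSO outcomes| = 3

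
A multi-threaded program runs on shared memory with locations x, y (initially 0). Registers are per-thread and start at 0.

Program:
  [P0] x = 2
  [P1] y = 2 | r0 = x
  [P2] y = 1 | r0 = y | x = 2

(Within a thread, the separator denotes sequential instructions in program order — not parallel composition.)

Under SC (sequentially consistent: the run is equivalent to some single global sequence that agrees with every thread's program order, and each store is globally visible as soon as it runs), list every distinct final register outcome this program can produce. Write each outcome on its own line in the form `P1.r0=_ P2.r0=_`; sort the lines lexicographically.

outcome vector order: (P1.r0,P2.r0)
|SC outcomes| = 4

P1.r0=0 P2.r0=1
P1.r0=0 P2.r0=2
P1.r0=2 P2.r0=1
P1.r0=2 P2.r0=2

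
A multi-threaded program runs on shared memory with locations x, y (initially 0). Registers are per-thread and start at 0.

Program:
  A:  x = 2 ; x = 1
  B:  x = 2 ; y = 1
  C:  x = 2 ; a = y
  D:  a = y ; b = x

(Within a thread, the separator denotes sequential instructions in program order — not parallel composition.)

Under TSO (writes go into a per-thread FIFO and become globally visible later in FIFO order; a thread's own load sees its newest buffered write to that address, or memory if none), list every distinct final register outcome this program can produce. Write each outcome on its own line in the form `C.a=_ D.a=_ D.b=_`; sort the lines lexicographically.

C.a=0 D.a=0 D.b=0
C.a=0 D.a=0 D.b=1
C.a=0 D.a=0 D.b=2
C.a=0 D.a=1 D.b=1
C.a=0 D.a=1 D.b=2
C.a=1 D.a=0 D.b=0
C.a=1 D.a=0 D.b=1
C.a=1 D.a=0 D.b=2
C.a=1 D.a=1 D.b=1
C.a=1 D.a=1 D.b=2

outcome vector order: (C.a,D.a,D.b)
|TSO outcomes| = 10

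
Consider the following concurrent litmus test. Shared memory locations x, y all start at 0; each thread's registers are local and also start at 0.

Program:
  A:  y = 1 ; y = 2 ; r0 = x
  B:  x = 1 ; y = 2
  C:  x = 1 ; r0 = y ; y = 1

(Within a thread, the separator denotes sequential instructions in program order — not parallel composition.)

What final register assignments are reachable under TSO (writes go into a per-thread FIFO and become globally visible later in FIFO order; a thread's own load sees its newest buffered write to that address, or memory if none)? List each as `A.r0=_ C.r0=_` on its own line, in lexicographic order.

outcome vector order: (A.r0,C.r0)
|TSO outcomes| = 6

A.r0=0 C.r0=0
A.r0=0 C.r0=1
A.r0=0 C.r0=2
A.r0=1 C.r0=0
A.r0=1 C.r0=1
A.r0=1 C.r0=2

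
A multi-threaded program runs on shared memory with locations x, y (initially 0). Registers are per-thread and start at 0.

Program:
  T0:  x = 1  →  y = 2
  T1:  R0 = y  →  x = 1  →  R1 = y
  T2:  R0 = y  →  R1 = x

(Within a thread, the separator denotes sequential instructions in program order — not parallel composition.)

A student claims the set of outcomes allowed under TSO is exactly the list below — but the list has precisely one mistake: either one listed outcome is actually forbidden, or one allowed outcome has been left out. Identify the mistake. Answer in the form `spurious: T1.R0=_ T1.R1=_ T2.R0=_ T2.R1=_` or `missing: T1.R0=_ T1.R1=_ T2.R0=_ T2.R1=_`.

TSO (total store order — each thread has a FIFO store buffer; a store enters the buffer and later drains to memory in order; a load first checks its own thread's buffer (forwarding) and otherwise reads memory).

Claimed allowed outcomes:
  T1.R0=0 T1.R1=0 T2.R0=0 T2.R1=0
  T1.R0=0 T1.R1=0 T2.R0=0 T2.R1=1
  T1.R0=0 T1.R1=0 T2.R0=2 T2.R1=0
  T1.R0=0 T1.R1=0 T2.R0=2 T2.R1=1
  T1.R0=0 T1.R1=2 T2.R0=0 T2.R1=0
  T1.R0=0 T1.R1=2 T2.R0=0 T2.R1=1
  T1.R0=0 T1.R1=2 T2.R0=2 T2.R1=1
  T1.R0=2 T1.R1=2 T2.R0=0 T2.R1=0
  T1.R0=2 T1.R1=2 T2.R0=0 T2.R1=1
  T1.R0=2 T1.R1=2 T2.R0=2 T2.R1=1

spurious: T1.R0=0 T1.R1=0 T2.R0=2 T2.R1=0

outcome vector order: (T1.R0,T1.R1,T2.R0,T2.R1)
TSO: 9 outcomes — {<0 0 0 0>, <0 0 0 1>, <0 0 2 1>, <0 2 0 0>, <0 2 0 1>, <0 2 2 1>, <2 2 0 0>, <2 2 0 1>, <2 2 2 1>}
claimed∖TSO = {<0 0 2 0>}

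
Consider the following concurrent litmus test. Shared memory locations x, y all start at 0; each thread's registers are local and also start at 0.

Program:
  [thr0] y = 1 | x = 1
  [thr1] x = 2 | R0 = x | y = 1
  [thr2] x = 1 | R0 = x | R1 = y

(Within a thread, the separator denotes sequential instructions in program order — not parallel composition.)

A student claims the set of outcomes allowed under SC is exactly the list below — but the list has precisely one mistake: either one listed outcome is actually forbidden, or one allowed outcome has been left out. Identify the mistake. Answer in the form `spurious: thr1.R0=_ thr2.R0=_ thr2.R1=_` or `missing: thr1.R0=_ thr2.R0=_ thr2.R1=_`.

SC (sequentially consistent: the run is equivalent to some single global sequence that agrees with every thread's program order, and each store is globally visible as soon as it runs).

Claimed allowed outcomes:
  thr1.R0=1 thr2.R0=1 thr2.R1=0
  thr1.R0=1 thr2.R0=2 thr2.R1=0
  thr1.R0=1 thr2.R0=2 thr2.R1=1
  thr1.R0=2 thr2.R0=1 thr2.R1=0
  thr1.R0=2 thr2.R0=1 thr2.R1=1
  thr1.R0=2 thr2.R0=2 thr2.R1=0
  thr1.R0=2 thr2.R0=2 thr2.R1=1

outcome vector order: (thr1.R0,thr2.R0,thr2.R1)
under SC → 110, 111, 120, 121, 210, 211, 220, 221
SC∖claimed = {111}

missing: thr1.R0=1 thr2.R0=1 thr2.R1=1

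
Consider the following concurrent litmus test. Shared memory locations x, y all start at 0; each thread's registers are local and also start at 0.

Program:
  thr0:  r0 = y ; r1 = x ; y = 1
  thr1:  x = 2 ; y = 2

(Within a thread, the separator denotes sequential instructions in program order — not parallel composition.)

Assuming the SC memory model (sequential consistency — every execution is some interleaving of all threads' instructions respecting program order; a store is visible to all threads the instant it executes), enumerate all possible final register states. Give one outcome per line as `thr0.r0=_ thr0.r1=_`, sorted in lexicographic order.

thr0.r0=0 thr0.r1=0
thr0.r0=0 thr0.r1=2
thr0.r0=2 thr0.r1=2

outcome vector order: (thr0.r0,thr0.r1)
|SC outcomes| = 3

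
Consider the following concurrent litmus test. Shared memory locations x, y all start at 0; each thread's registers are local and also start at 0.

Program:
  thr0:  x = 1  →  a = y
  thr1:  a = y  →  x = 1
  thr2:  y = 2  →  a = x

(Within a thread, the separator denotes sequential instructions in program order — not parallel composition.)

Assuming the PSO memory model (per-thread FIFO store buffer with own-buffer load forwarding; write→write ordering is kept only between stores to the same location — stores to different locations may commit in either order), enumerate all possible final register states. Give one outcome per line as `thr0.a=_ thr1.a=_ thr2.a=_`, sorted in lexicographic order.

thr0.a=0 thr1.a=0 thr2.a=0
thr0.a=0 thr1.a=0 thr2.a=1
thr0.a=0 thr1.a=2 thr2.a=0
thr0.a=0 thr1.a=2 thr2.a=1
thr0.a=2 thr1.a=0 thr2.a=0
thr0.a=2 thr1.a=0 thr2.a=1
thr0.a=2 thr1.a=2 thr2.a=0
thr0.a=2 thr1.a=2 thr2.a=1

outcome vector order: (thr0.a,thr1.a,thr2.a)
|PSO outcomes| = 8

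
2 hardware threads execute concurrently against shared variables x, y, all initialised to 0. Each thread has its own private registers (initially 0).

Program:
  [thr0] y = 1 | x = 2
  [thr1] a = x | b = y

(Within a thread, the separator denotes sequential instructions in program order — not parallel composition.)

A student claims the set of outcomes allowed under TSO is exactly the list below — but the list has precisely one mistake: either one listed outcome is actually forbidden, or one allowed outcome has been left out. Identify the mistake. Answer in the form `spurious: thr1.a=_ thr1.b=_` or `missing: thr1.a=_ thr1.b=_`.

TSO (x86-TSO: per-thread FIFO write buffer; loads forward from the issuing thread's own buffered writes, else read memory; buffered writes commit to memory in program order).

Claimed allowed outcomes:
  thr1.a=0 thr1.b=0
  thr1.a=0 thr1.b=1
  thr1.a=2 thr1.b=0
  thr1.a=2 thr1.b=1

outcome vector order: (thr1.a,thr1.b)
TSO: 3 outcomes — {00, 01, 21}
claimed∖TSO = {20}

spurious: thr1.a=2 thr1.b=0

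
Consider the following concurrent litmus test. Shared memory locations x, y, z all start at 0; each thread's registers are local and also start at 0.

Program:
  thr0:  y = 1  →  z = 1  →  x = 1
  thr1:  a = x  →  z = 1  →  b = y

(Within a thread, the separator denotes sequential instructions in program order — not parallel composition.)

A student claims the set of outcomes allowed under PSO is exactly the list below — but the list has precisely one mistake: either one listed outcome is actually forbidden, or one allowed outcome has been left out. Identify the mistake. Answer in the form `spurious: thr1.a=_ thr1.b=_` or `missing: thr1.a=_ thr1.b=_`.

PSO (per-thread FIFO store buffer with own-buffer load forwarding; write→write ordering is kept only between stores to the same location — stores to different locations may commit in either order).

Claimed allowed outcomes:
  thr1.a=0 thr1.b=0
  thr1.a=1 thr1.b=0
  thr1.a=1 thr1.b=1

missing: thr1.a=0 thr1.b=1

outcome vector order: (thr1.a,thr1.b)
[PSO] allowed = {00 01 10 11}
PSO∖claimed = {01}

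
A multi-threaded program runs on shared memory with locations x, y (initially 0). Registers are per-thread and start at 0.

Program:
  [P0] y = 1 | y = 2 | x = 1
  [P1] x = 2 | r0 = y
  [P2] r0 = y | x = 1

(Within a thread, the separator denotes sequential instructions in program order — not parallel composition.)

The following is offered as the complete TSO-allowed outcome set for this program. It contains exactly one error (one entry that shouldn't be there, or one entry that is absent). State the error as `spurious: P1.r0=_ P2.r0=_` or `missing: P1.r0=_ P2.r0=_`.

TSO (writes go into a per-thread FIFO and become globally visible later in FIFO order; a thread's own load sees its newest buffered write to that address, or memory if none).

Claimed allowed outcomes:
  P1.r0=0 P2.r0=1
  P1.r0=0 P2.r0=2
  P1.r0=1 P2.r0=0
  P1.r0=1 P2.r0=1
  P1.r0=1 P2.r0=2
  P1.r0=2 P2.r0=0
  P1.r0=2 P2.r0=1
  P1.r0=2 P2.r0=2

outcome vector order: (P1.r0,P2.r0)
[TSO] allowed = {00, 01, 02, 10, 11, 12, 20, 21, 22}
TSO∖claimed = {00}

missing: P1.r0=0 P2.r0=0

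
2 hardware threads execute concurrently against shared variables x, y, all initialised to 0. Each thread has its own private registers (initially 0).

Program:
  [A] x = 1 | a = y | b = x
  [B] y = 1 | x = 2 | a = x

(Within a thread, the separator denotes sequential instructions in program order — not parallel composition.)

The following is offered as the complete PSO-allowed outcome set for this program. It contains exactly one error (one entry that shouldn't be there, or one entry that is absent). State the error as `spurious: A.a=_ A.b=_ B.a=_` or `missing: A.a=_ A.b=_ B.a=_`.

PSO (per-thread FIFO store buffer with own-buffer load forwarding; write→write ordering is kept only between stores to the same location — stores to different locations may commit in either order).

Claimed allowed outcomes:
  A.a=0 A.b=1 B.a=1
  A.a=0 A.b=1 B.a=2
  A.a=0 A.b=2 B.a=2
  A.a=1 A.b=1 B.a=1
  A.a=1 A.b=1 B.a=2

outcome vector order: (A.a,A.b,B.a)
[PSO] allowed = {0/1/1, 0/1/2, 0/2/2, 1/1/1, 1/1/2, 1/2/2}
PSO∖claimed = {1/2/2}

missing: A.a=1 A.b=2 B.a=2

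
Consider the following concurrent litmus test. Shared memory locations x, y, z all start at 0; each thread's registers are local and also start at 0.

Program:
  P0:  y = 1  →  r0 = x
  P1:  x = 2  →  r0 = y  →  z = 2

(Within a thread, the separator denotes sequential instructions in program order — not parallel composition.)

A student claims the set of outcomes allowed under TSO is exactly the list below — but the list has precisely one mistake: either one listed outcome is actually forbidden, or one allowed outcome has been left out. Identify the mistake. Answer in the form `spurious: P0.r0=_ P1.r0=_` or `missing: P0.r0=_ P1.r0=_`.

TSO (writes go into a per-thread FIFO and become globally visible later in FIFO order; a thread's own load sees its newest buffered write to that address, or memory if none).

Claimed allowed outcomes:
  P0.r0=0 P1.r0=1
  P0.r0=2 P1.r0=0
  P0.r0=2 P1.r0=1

outcome vector order: (P0.r0,P1.r0)
TSO: 4 outcomes — {0/0; 0/1; 2/0; 2/1}
TSO∖claimed = {0/0}

missing: P0.r0=0 P1.r0=0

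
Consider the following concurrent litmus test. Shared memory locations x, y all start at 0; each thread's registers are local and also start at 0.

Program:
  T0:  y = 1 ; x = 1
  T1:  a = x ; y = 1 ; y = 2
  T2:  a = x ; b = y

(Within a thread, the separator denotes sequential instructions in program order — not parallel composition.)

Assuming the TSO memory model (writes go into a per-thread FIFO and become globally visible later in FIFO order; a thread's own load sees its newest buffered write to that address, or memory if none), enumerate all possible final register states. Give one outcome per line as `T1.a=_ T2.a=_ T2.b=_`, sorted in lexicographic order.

outcome vector order: (T1.a,T2.a,T2.b)
|TSO outcomes| = 10

T1.a=0 T2.a=0 T2.b=0
T1.a=0 T2.a=0 T2.b=1
T1.a=0 T2.a=0 T2.b=2
T1.a=0 T2.a=1 T2.b=1
T1.a=0 T2.a=1 T2.b=2
T1.a=1 T2.a=0 T2.b=0
T1.a=1 T2.a=0 T2.b=1
T1.a=1 T2.a=0 T2.b=2
T1.a=1 T2.a=1 T2.b=1
T1.a=1 T2.a=1 T2.b=2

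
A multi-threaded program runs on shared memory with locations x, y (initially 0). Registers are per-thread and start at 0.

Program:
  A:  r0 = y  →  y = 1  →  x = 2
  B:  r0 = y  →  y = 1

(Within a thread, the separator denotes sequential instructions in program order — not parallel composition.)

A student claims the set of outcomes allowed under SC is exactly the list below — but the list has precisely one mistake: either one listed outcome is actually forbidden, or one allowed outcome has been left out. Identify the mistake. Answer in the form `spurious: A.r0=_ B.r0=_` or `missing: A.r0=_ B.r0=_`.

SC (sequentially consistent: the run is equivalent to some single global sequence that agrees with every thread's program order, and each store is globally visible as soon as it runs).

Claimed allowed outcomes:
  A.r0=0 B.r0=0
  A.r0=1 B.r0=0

outcome vector order: (A.r0,B.r0)
[SC] allowed = {(0,0); (0,1); (1,0)}
SC∖claimed = {(0,1)}

missing: A.r0=0 B.r0=1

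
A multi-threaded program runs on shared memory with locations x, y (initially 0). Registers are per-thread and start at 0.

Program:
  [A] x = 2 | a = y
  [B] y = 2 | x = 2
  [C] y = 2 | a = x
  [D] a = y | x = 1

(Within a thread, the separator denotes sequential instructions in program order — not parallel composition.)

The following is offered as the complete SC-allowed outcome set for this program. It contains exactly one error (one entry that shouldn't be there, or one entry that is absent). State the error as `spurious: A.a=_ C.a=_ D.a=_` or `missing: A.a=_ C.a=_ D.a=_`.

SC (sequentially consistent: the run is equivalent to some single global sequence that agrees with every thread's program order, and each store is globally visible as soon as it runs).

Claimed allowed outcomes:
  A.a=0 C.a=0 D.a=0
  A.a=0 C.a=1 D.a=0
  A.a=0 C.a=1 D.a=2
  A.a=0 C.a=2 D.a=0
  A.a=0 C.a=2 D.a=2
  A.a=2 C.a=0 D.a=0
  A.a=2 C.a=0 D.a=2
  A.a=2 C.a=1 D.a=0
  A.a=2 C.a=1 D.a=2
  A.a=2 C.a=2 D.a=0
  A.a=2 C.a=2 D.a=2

spurious: A.a=0 C.a=0 D.a=0

outcome vector order: (A.a,C.a,D.a)
SC (10): <0 1 0>, <0 1 2>, <0 2 0>, <0 2 2>, <2 0 0>, <2 0 2>, <2 1 0>, <2 1 2>, <2 2 0>, <2 2 2>
claimed∖SC = {<0 0 0>}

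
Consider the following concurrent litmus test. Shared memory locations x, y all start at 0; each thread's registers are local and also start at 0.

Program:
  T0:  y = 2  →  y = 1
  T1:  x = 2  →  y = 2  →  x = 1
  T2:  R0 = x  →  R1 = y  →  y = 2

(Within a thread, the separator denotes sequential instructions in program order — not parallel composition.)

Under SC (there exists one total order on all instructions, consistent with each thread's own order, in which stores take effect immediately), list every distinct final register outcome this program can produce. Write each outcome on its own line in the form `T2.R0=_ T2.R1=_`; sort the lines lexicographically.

T2.R0=0 T2.R1=0
T2.R0=0 T2.R1=1
T2.R0=0 T2.R1=2
T2.R0=1 T2.R1=1
T2.R0=1 T2.R1=2
T2.R0=2 T2.R1=0
T2.R0=2 T2.R1=1
T2.R0=2 T2.R1=2

outcome vector order: (T2.R0,T2.R1)
|SC outcomes| = 8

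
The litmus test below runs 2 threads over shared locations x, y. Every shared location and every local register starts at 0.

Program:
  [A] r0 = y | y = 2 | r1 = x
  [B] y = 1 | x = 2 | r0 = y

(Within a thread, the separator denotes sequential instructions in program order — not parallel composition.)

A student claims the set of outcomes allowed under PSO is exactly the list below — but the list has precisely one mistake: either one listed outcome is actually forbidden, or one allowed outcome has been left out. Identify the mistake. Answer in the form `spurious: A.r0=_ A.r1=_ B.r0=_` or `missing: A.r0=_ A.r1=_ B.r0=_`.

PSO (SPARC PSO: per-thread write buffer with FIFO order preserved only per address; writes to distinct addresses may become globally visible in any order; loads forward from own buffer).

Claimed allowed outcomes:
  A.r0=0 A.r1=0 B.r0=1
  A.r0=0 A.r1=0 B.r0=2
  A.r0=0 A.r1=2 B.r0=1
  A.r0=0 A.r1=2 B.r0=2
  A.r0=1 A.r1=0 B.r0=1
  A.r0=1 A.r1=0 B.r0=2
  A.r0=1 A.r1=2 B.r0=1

outcome vector order: (A.r0,A.r1,B.r0)
[PSO] allowed = {001 002 021 022 101 102 121 122}
PSO∖claimed = {122}

missing: A.r0=1 A.r1=2 B.r0=2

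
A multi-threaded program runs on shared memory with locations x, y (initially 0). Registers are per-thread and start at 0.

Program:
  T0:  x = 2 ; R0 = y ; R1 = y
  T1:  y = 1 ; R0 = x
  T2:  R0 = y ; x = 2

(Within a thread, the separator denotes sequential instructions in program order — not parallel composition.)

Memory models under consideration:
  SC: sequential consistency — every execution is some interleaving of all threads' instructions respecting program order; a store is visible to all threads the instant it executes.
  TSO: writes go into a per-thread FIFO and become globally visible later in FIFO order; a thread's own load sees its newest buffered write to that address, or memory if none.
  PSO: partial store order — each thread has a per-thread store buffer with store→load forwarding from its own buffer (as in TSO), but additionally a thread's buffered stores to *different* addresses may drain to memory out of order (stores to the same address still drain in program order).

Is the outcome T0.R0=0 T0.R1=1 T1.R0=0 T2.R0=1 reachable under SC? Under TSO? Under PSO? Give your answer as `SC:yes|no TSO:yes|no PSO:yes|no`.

outcome vector order: (T0.R0,T0.R1,T1.R0,T2.R0)
SC: 8 outcomes — {(0,0,2,0), (0,0,2,1), (0,1,2,0), (0,1,2,1), (1,1,0,0), (1,1,0,1), (1,1,2,0), (1,1,2,1)}
TSO: 12 outcomes — {(0,0,0,0), (0,0,0,1), (0,0,2,0), (0,0,2,1), (0,1,0,0), (0,1,0,1), (0,1,2,0), (0,1,2,1), (1,1,0,0), (1,1,0,1), (1,1,2,0), (1,1,2,1)}
PSO: 12 outcomes — {(0,0,0,0), (0,0,0,1), (0,0,2,0), (0,0,2,1), (0,1,0,0), (0,1,0,1), (0,1,2,0), (0,1,2,1), (1,1,0,0), (1,1,0,1), (1,1,2,0), (1,1,2,1)}
target (0,1,0,1) ∈ {TSO,PSO}

SC:no TSO:yes PSO:yes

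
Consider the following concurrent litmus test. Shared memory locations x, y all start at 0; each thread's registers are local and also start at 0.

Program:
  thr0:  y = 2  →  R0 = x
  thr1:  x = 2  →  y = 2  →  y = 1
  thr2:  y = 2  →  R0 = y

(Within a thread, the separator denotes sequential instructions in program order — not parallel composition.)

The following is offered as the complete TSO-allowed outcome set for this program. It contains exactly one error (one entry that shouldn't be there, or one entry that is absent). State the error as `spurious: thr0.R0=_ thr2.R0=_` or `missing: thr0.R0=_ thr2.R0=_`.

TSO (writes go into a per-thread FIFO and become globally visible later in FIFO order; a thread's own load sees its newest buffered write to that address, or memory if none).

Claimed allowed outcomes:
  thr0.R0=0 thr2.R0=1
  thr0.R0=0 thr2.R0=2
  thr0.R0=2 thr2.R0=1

missing: thr0.R0=2 thr2.R0=2

outcome vector order: (thr0.R0,thr2.R0)
[TSO] allowed = {01; 02; 21; 22}
TSO∖claimed = {22}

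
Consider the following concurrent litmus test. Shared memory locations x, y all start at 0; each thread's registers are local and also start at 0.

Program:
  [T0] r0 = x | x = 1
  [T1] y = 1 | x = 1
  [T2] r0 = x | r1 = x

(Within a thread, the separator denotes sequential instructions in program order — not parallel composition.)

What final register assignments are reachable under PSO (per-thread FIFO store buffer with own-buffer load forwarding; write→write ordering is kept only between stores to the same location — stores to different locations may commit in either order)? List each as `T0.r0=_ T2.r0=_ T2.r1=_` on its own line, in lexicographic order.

outcome vector order: (T0.r0,T2.r0,T2.r1)
|PSO outcomes| = 6

T0.r0=0 T2.r0=0 T2.r1=0
T0.r0=0 T2.r0=0 T2.r1=1
T0.r0=0 T2.r0=1 T2.r1=1
T0.r0=1 T2.r0=0 T2.r1=0
T0.r0=1 T2.r0=0 T2.r1=1
T0.r0=1 T2.r0=1 T2.r1=1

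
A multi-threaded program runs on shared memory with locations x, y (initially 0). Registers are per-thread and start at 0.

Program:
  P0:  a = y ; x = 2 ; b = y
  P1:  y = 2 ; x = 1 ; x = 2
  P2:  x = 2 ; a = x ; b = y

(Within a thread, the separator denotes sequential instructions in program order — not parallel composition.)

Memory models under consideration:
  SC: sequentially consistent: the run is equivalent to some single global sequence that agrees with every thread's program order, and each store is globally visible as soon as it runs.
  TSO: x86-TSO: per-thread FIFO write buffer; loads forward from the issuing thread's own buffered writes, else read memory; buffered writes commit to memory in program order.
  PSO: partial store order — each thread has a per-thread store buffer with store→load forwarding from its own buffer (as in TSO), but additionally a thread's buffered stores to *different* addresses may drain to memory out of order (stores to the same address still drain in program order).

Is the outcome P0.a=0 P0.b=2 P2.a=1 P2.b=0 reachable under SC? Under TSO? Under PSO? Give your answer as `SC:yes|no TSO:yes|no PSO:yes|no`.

outcome vector order: (P0.a,P0.b,P2.a,P2.b)
SC (9): 0012; 0020; 0022; 0212; 0220; 0222; 2212; 2220; 2222
TSO (9): 0012; 0020; 0022; 0212; 0220; 0222; 2212; 2220; 2222
PSO (12): 0010; 0012; 0020; 0022; 0210; 0212; 0220; 0222; 2210; 2212; 2220; 2222
target 0210 ∈ {PSO}

SC:no TSO:no PSO:yes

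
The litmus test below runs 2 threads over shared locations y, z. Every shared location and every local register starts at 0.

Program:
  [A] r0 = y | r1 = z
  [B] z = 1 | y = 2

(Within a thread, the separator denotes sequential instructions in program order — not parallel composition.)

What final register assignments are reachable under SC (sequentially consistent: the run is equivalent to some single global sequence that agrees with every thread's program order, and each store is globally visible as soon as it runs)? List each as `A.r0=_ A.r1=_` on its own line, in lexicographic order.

outcome vector order: (A.r0,A.r1)
|SC outcomes| = 3

A.r0=0 A.r1=0
A.r0=0 A.r1=1
A.r0=2 A.r1=1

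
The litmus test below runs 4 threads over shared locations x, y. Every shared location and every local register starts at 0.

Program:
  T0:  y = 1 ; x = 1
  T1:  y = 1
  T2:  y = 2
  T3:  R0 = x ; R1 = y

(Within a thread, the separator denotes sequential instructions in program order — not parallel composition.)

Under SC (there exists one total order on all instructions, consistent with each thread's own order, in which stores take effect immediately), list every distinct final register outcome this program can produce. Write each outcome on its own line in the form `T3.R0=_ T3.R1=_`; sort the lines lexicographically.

T3.R0=0 T3.R1=0
T3.R0=0 T3.R1=1
T3.R0=0 T3.R1=2
T3.R0=1 T3.R1=1
T3.R0=1 T3.R1=2

outcome vector order: (T3.R0,T3.R1)
|SC outcomes| = 5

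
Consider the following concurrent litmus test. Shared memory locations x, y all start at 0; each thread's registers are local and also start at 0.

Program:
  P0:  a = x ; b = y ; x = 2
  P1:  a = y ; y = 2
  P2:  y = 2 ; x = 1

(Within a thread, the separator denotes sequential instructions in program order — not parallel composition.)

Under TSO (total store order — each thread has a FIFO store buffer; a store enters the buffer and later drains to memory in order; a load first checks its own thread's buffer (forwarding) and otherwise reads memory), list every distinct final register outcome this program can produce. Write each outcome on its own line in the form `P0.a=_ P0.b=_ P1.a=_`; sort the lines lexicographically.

outcome vector order: (P0.a,P0.b,P1.a)
|TSO outcomes| = 6

P0.a=0 P0.b=0 P1.a=0
P0.a=0 P0.b=0 P1.a=2
P0.a=0 P0.b=2 P1.a=0
P0.a=0 P0.b=2 P1.a=2
P0.a=1 P0.b=2 P1.a=0
P0.a=1 P0.b=2 P1.a=2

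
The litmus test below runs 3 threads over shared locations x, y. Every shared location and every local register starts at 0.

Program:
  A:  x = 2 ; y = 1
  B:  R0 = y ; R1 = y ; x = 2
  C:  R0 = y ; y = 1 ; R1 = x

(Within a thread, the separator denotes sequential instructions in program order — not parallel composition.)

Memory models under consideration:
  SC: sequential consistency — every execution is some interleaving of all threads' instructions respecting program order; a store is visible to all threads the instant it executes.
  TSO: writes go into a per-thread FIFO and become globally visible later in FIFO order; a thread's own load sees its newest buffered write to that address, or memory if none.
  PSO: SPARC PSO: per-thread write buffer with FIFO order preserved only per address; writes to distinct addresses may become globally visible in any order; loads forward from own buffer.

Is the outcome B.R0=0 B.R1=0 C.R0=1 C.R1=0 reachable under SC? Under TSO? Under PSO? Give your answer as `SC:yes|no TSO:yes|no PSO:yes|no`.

SC:no TSO:no PSO:yes

outcome vector order: (B.R0,B.R1,C.R0,C.R1)
under SC → 0/0/0/0 0/0/0/2 0/0/1/2 0/1/0/0 0/1/0/2 0/1/1/2 1/1/0/0 1/1/0/2 1/1/1/2
under TSO → 0/0/0/0 0/0/0/2 0/0/1/2 0/1/0/0 0/1/0/2 0/1/1/2 1/1/0/0 1/1/0/2 1/1/1/2
under PSO → 0/0/0/0 0/0/0/2 0/0/1/0 0/0/1/2 0/1/0/0 0/1/0/2 0/1/1/0 0/1/1/2 1/1/0/0 1/1/0/2 1/1/1/0 1/1/1/2
target 0/0/1/0 ∈ {PSO}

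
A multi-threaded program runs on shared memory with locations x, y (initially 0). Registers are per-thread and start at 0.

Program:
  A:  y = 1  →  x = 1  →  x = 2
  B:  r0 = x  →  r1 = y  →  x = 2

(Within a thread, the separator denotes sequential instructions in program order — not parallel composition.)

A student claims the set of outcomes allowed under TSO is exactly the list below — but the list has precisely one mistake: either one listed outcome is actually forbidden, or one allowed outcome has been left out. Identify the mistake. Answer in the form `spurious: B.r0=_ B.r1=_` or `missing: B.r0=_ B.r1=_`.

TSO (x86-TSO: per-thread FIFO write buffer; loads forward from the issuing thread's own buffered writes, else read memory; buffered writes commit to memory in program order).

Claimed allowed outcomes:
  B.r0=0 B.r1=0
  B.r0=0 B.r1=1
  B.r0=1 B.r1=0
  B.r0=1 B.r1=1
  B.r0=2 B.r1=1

spurious: B.r0=1 B.r1=0

outcome vector order: (B.r0,B.r1)
TSO: 4 outcomes — {00; 01; 11; 21}
claimed∖TSO = {10}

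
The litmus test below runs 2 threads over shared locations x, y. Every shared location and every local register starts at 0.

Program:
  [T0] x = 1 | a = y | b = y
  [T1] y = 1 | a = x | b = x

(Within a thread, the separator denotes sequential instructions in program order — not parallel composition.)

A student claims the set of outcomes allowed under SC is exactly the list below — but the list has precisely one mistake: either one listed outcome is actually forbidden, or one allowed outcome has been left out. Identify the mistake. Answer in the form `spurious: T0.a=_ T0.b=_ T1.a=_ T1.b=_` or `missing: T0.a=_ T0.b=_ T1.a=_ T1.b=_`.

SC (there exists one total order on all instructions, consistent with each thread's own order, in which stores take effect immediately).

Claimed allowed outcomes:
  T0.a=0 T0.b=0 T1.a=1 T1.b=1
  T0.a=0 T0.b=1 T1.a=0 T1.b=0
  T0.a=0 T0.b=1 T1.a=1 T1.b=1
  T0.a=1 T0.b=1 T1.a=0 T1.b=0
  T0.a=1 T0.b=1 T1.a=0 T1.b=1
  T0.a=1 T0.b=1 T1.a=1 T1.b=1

spurious: T0.a=0 T0.b=1 T1.a=0 T1.b=0

outcome vector order: (T0.a,T0.b,T1.a,T1.b)
under SC → 0011; 0111; 1100; 1101; 1111
claimed∖SC = {0100}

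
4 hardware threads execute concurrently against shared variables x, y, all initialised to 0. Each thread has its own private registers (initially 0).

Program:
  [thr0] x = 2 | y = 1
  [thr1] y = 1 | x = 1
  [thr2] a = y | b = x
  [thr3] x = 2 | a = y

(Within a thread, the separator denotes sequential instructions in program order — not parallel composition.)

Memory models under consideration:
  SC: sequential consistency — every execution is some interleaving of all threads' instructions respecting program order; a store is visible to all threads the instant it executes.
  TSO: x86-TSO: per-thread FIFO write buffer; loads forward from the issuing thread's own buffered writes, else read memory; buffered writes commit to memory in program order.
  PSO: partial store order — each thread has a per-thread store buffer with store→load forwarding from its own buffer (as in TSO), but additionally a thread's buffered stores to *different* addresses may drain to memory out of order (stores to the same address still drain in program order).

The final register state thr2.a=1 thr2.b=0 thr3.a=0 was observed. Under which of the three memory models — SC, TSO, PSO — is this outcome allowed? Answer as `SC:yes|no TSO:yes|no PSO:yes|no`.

SC:no TSO:yes PSO:yes

outcome vector order: (thr2.a,thr2.b,thr3.a)
[SC] allowed = {0/0/0; 0/0/1; 0/1/0; 0/1/1; 0/2/0; 0/2/1; 1/0/1; 1/1/0; 1/1/1; 1/2/0; 1/2/1}
[TSO] allowed = {0/0/0; 0/0/1; 0/1/0; 0/1/1; 0/2/0; 0/2/1; 1/0/0; 1/0/1; 1/1/0; 1/1/1; 1/2/0; 1/2/1}
[PSO] allowed = {0/0/0; 0/0/1; 0/1/0; 0/1/1; 0/2/0; 0/2/1; 1/0/0; 1/0/1; 1/1/0; 1/1/1; 1/2/0; 1/2/1}
target 1/0/0 ∈ {TSO,PSO}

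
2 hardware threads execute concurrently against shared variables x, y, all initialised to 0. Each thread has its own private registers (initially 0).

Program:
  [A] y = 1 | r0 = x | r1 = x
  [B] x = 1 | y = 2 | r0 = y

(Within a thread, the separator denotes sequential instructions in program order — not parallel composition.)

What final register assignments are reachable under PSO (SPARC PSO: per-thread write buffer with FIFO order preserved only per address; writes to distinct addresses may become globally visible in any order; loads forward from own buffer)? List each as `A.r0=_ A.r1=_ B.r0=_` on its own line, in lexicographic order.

outcome vector order: (A.r0,A.r1,B.r0)
|PSO outcomes| = 6

A.r0=0 A.r1=0 B.r0=1
A.r0=0 A.r1=0 B.r0=2
A.r0=0 A.r1=1 B.r0=1
A.r0=0 A.r1=1 B.r0=2
A.r0=1 A.r1=1 B.r0=1
A.r0=1 A.r1=1 B.r0=2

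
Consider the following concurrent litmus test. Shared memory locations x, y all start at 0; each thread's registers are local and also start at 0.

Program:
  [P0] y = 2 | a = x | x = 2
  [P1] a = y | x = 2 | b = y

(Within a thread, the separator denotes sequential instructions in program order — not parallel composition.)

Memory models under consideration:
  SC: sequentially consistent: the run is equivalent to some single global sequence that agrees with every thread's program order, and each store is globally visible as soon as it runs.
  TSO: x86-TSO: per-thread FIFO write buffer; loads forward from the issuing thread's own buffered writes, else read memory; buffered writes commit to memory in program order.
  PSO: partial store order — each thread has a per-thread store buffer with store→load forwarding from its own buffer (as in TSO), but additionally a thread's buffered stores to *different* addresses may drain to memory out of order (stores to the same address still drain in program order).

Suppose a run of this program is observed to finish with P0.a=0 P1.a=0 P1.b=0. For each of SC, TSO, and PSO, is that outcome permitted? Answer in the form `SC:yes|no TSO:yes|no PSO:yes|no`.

SC:no TSO:yes PSO:yes

outcome vector order: (P0.a,P1.a,P1.b)
under SC → <0 0 2>, <0 2 2>, <2 0 0>, <2 0 2>, <2 2 2>
under TSO → <0 0 0>, <0 0 2>, <0 2 2>, <2 0 0>, <2 0 2>, <2 2 2>
under PSO → <0 0 0>, <0 0 2>, <0 2 2>, <2 0 0>, <2 0 2>, <2 2 2>
target <0 0 0> ∈ {TSO,PSO}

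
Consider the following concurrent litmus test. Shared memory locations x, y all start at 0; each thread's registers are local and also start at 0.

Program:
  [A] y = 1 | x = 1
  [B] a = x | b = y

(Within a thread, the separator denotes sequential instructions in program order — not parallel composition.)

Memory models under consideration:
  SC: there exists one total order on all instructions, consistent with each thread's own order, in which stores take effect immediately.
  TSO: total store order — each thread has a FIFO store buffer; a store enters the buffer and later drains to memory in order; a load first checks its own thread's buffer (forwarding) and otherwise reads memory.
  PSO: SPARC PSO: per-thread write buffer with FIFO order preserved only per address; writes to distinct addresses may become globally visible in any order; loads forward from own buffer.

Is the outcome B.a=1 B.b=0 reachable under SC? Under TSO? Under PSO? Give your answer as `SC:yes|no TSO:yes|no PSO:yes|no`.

SC:no TSO:no PSO:yes

outcome vector order: (B.a,B.b)
SC (3): <0 0>; <0 1>; <1 1>
TSO (3): <0 0>; <0 1>; <1 1>
PSO (4): <0 0>; <0 1>; <1 0>; <1 1>
target <1 0> ∈ {PSO}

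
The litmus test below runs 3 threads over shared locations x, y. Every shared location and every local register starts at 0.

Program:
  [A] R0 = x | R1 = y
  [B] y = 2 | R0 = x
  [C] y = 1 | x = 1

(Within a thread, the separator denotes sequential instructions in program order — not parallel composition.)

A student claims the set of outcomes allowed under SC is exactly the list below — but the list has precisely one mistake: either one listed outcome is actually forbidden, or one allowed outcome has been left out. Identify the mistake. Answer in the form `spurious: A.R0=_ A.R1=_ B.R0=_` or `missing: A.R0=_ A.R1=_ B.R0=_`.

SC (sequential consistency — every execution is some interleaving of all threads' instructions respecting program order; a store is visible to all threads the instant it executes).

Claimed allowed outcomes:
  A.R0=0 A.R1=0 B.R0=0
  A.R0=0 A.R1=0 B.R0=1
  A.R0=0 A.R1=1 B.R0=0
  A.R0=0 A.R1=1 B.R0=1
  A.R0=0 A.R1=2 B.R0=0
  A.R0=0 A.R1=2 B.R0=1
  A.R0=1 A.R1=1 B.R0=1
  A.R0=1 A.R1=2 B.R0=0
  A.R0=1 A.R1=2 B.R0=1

outcome vector order: (A.R0,A.R1,B.R0)
SC: 10 outcomes — {0/0/0; 0/0/1; 0/1/0; 0/1/1; 0/2/0; 0/2/1; 1/1/0; 1/1/1; 1/2/0; 1/2/1}
SC∖claimed = {1/1/0}

missing: A.R0=1 A.R1=1 B.R0=0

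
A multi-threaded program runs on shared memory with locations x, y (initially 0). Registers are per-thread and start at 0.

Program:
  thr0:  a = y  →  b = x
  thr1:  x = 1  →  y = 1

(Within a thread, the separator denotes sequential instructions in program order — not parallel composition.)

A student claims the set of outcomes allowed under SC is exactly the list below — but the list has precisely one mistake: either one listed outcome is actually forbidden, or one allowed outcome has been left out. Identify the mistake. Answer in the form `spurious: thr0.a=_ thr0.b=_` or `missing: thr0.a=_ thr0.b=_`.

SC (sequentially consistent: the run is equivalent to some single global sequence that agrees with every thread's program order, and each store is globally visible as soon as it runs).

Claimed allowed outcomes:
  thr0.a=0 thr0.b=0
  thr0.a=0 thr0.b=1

outcome vector order: (thr0.a,thr0.b)
under SC → (0,0); (0,1); (1,1)
SC∖claimed = {(1,1)}

missing: thr0.a=1 thr0.b=1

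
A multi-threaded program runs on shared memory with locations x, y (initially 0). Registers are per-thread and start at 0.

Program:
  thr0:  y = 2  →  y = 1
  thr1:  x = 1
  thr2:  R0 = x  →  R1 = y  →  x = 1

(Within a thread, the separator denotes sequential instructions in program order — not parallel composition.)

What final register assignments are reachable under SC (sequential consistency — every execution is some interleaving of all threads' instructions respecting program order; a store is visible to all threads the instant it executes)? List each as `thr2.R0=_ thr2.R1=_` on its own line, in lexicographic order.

outcome vector order: (thr2.R0,thr2.R1)
|SC outcomes| = 6

thr2.R0=0 thr2.R1=0
thr2.R0=0 thr2.R1=1
thr2.R0=0 thr2.R1=2
thr2.R0=1 thr2.R1=0
thr2.R0=1 thr2.R1=1
thr2.R0=1 thr2.R1=2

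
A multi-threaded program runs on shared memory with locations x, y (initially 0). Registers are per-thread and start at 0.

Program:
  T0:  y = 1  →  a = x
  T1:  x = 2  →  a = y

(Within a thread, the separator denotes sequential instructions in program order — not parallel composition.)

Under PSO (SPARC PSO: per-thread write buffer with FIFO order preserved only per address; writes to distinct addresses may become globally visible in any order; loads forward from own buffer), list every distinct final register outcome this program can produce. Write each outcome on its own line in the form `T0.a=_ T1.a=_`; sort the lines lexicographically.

T0.a=0 T1.a=0
T0.a=0 T1.a=1
T0.a=2 T1.a=0
T0.a=2 T1.a=1

outcome vector order: (T0.a,T1.a)
|PSO outcomes| = 4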